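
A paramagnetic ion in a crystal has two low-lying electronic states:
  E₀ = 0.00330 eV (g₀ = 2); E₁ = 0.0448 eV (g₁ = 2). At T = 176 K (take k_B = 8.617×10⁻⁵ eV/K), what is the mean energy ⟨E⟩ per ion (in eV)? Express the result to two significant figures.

0.0058 eV

k_BT = 8.617×10⁻⁵ × 176 K = 0.01517 eV.
Eᵢ/kT = 0.2175, 2.953.
Z = Σ gᵢe^(−Eᵢ/kT) = 2·e^(−0.2175) + 2·e^(−2.953) = 1.609 + 0.1044 = 1.713.
⟨E⟩ = Σ Eᵢ gᵢe^(−Eᵢ/kT) / Z = (0.00330·1.609 + 0.0448·0.1044) / 1.713 = 0.0058 eV.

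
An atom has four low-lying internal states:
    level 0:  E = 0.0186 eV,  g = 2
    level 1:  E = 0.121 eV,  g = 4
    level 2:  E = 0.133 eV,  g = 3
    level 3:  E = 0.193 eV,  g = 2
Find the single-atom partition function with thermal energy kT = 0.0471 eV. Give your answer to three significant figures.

Eᵢ/kT = 0.39490, 2.5690, 2.8238, 4.0977.
Z = Σ gᵢe^(−Eᵢ/kT) = 2·e^(−0.39490) + 4·e^(−2.5690) + 3·e^(−2.8238) + 2·e^(−4.0977) = 1.3475 + 0.30645 + 0.17814 + 0.033222 = 1.8653.

Z = 1.87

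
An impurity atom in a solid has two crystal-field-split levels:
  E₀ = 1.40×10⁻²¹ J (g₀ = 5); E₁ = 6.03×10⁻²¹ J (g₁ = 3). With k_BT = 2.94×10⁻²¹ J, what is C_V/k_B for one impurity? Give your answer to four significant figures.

Eᵢ/kT = 0.476190, 2.05102.
Z = Σ gᵢe^(−Eᵢ/kT) = 5·e^(−0.476190) + 3·e^(−2.05102) = 3.10573 + 0.385811 = 3.49154.
⟨E⟩ = 1.91161, ⟨E²⟩ = 5.76126.
C_V/k_B = (⟨E²⟩ − ⟨E⟩²)/(kT)² = (5.76126 − 3.65425)/8.64360 = 0.2438.

0.2438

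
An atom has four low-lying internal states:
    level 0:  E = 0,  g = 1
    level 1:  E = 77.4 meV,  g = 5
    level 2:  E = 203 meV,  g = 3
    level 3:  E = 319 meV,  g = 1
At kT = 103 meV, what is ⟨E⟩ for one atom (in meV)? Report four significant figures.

73.74 meV

Eᵢ/kT = 0, 0.751456, 1.97087, 3.09709.
Z = Σ gᵢe^(−Eᵢ/kT) = 1·e^(−0) + 5·e^(−0.751456) + 3·e^(−1.97087) + 1·e^(−3.09709) = 1.00000 + 2.35840 + 0.418007 + 0.0451805 = 3.82159.
⟨E⟩ = Σ Eᵢ gᵢe^(−Eᵢ/kT) / Z = (0·1.00000 + 77.4·2.35840 + 203·0.418007 + 319·0.0451805) / 3.82159 = 73.74 meV.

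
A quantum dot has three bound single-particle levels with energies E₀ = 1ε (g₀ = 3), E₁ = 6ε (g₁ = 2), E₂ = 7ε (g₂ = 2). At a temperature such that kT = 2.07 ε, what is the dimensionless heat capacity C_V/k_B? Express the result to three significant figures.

Eᵢ/kT = 0.48309, 2.8986, 3.3816.
Z = Σ gᵢe^(−Eᵢ/kT) = 3·e^(−0.48309) + 2·e^(−2.8986) + 2·e^(−3.3816) = 1.8506 + 0.11020 + 0.067986 = 2.0288.
⟨E⟩ = 1.4726 ε, ⟨E²⟩ = 4.5096 ε².
C_V/k_B = (⟨E²⟩ − ⟨E⟩²)/(kT)² = (4.5096 − 2.1686)/4.2849 = 0.546.

0.546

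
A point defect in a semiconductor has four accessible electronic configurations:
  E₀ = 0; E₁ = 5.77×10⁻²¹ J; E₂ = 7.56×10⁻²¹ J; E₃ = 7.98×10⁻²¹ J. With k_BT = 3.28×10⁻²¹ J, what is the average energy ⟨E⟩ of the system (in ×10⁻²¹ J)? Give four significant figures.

1.801 ×10⁻²¹ J

Eᵢ/kT = 0, 1.75915, 2.30488, 2.43293.
Z = Σ e^(−Eᵢ/kT) = e^(−0) + e^(−1.75915) + e^(−2.30488) + e^(−2.43293) = 1.00000 + 0.172191 + 0.0997708 + 0.0877793 = 1.35974.
⟨E⟩ = Σ Eᵢ e^(−Eᵢ/kT) / Z = (0·1.00000 + 5.77·0.172191 + 7.56·0.0997708 + 7.98·0.0877793) / 1.35974 = 1.801 ×10⁻²¹ J.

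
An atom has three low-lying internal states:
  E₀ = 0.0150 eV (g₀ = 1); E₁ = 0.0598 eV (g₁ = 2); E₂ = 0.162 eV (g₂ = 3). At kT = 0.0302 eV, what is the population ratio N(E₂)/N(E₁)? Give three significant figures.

n₂/n₁ = (g₂/g₁) exp[−(E₂−E₁)/kT] = (3/2) × exp(−(0.1022 eV)/(0.0302 eV)) = (3/2) × exp(-3.3841) = 0.0509.

0.0509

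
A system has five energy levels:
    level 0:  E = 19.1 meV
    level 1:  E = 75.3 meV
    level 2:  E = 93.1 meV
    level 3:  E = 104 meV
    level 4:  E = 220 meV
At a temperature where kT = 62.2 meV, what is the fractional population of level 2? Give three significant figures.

Eᵢ/kT = 0.30707, 1.2106, 1.4968, 1.6720, 3.5370.
Z = Σ e^(−Eᵢ/kT) = e^(−0.30707) + e^(−1.2106) + e^(−1.4968) + e^(−1.6720) + e^(−3.5370) = 0.73560 + 0.29802 + 0.22385 + 0.18787 + 0.029100 = 1.4744.
P₂ = e^(−E₂/kT) / Z = 0.22385/1.4744 = 0.152.

0.152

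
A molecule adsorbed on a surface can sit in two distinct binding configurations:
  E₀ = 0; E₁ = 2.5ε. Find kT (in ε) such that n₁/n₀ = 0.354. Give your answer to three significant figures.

2.41 ε

n₁/n₀ = exp[−(E₁−E₀)/kT] = 0.354.
⇒ (E₁−E₀)/kT = ln(1/0.354) = ln(2.8249) = 1.0385.
kT = 2.5ε / 1.0385 = 2.41 ε.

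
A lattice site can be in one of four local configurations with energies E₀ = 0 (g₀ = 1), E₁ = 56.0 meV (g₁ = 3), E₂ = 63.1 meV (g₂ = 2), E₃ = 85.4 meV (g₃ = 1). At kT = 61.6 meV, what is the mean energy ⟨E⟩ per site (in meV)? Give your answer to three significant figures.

42.3 meV

Eᵢ/kT = 0, 0.90909, 1.0244, 1.3864.
Z = Σ gᵢe^(−Eᵢ/kT) = 1·e^(−0) + 3·e^(−0.90909) + 2·e^(−1.0244) + 1·e^(−1.3864) = 1.0000 + 1.2087 + 0.71802 + 0.24997 = 3.1767.
⟨E⟩ = Σ Eᵢ gᵢe^(−Eᵢ/kT) / Z = (0·1.0000 + 56.0·1.2087 + 63.1·0.71802 + 85.4·0.24997) / 3.1767 = 42.3 meV.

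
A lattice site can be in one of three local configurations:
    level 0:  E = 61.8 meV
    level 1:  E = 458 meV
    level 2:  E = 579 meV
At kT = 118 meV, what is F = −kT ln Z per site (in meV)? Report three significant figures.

56.3 meV

Eᵢ/kT = 0.52373, 3.8814, 4.9068.
Z = Σ e^(−Eᵢ/kT) = e^(−0.52373) + e^(−3.8814) + e^(−4.9068) = 0.59231 + 0.020622 + 0.0073961 = 0.62033.
F = −kT ln Z = −118 × ln(0.62033) = −118 × -0.47750 = 56.3 meV.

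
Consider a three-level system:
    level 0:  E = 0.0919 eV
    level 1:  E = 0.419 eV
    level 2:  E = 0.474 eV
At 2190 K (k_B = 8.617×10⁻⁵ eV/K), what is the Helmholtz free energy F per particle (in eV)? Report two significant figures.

k_BT = 8.617×10⁻⁵ × 2190 K = 0.1887 eV.
Eᵢ/kT = 0.4870, 2.220, 2.512.
Z = Σ e^(−Eᵢ/kT) = e^(−0.4870) + e^(−2.220) + e^(−2.512) = 0.6145 + 0.1086 + 0.08111 = 0.8042.
F = −kT ln Z = −0.1887 × ln(0.8042) = −0.1887 × -0.2179 = 0.041 eV.

0.041 eV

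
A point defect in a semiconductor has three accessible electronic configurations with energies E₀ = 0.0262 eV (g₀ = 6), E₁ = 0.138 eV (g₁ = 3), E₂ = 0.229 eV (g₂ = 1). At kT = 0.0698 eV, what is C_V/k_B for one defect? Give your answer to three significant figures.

Eᵢ/kT = 0.37536, 1.9771, 3.2808.
Z = Σ gᵢe^(−Eᵢ/kT) = 6·e^(−0.37536) + 3·e^(−1.9771) + 1·e^(−3.2808) = 4.1223 + 0.41541 + 0.037598 = 4.5753.
⟨E⟩ = 0.038017 eV, ⟨E²⟩ = 0.0027785 eV².
C_V/k_B = (⟨E²⟩ − ⟨E⟩²)/(kT)² = (0.0027785 − 0.0014453)/0.0048720 = 0.274.

0.274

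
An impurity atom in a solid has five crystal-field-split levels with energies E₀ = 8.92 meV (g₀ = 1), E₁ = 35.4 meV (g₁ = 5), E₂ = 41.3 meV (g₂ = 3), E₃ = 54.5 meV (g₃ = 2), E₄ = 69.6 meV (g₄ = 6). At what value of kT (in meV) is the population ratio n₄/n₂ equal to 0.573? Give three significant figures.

n₄/n₂ = (g₄/g₂) exp[−(E₄−E₂)/kT] = 0.573.
⇒ (E₄−E₂)/kT = ln((6/3)/0.573) = ln(3.4904) = 1.2500.
kT = 28.3 meV / 1.2500 = 22.6 meV.

22.6 meV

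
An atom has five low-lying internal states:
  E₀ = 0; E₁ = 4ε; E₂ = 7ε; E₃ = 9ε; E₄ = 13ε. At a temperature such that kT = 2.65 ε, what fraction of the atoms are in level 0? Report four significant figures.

Eᵢ/kT = 0, 1.50943, 2.64151, 3.39623, 4.90566.
Z = Σ e^(−Eᵢ/kT) = e^(−0) + e^(−1.50943) + e^(−2.64151) + e^(−3.39623) + e^(−4.90566) = 1.00000 + 0.221036 + 0.0712536 + 0.0334993 + 0.00740455 = 1.33319.
P₀ = e^(−E₀/kT) / Z = 1.00000/1.33319 = 0.7501.

0.7501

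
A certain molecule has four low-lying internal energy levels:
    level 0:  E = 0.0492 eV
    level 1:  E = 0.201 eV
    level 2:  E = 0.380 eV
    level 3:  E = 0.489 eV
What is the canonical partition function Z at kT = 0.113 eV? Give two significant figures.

Z = 0.86

Eᵢ/kT = 0.4354, 1.779, 3.363, 4.327.
Z = Σ e^(−Eᵢ/kT) = e^(−0.4354) + e^(−1.779) + e^(−3.363) + e^(−4.327) = 0.6470 + 0.1688 + 0.03463 + 0.01321 = 0.8636.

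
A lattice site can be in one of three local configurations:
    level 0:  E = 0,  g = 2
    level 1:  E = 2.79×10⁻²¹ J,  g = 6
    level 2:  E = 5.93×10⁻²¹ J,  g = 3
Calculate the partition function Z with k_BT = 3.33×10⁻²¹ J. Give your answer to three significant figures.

Z = 5.10

Eᵢ/kT = 0, 0.83784, 1.7808.
Z = Σ gᵢe^(−Eᵢ/kT) = 2·e^(−0) + 6·e^(−0.83784) + 3·e^(−1.7808) = 2.0000 + 2.5959 + 0.50551 = 5.1014.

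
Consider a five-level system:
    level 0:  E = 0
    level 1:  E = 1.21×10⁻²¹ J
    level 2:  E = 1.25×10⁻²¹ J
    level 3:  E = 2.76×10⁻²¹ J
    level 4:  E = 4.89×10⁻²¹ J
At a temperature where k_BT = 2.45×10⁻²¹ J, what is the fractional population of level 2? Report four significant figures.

0.2248

Eᵢ/kT = 0, 0.493878, 0.510204, 1.12653, 1.99592.
Z = Σ e^(−Eᵢ/kT) = e^(−0) + e^(−0.493878) + e^(−0.510204) + e^(−1.12653) + e^(−1.99592) = 1.00000 + 0.610255 + 0.600373 + 0.324156 + 0.135889 = 2.67067.
P₂ = e^(−E₂/kT) / Z = 0.600373/2.67067 = 0.2248.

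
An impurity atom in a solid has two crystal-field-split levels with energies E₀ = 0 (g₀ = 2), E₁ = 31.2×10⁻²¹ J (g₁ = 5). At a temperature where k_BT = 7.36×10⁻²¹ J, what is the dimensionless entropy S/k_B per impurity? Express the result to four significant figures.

0.8761

Eᵢ/kT = 0, 4.23913.
Z = Σ gᵢe^(−Eᵢ/kT) = 2·e^(−0) + 5·e^(−4.23913) = 2.00000 + 0.0721007 = 2.07210.
⟨E⟩ = Σ EᵢPᵢ = 1.08563 ×10⁻²¹ J.
S/k_B = ln Z + ⟨E⟩/kT = ln(2.07210) + 1.08563/7.36 = 0.728563 + 0.147504 = 0.8761.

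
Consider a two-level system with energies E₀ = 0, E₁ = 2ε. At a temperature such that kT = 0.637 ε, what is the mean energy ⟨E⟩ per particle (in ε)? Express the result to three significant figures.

Eᵢ/kT = 0, 3.1397.
Z = Σ e^(−Eᵢ/kT) = e^(−0) + e^(−3.1397) = 1.0000 + 0.043296 = 1.0433.
⟨E⟩ = Σ Eᵢ e^(−Eᵢ/kT) / Z = (0·1.0000 + 2·0.043296) / 1.0433 = 0.0830 ε.

0.0830 ε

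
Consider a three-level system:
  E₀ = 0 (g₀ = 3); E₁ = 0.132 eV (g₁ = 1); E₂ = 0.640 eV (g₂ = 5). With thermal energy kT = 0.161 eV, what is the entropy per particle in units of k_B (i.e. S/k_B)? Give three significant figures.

Eᵢ/kT = 0, 0.81988, 3.9752.
Z = Σ gᵢe^(−Eᵢ/kT) = 3·e^(−0) + 1·e^(−0.81988) + 5·e^(−3.9752) = 3.0000 + 0.44048 + 0.093878 = 3.5344.
⟨E⟩ = Σ EᵢPᵢ = 0.033450 eV.
S/k_B = ln Z + ⟨E⟩/kT = ln(3.5344) + 0.033450/0.161 = 1.2625 + 0.20776 = 1.47.

1.47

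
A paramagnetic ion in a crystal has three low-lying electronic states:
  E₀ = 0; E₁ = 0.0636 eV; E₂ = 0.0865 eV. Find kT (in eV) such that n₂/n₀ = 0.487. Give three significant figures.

n₂/n₀ = exp[−(E₂−E₀)/kT] = 0.487.
⇒ (E₂−E₀)/kT = ln(1/0.487) = ln(2.0534) = 0.71950.
kT = 0.0865 eV / 0.71950 = 0.120 eV.

0.120 eV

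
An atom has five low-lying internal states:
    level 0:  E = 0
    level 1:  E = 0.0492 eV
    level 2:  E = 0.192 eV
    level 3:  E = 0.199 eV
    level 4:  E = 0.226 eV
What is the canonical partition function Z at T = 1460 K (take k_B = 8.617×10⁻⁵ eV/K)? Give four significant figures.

k_BT = 8.617×10⁻⁵ × 1460 K = 0.125808 eV.
Eᵢ/kT = 0, 0.391072, 1.52614, 1.58178, 1.79639.
Z = Σ e^(−Eᵢ/kT) = e^(−0) + e^(−0.391072) + e^(−1.52614) + e^(−1.58178) + e^(−1.79639) = 1.00000 + 0.676331 + 0.217373 + 0.205609 + 0.165897 = 2.26521.

Z = 2.265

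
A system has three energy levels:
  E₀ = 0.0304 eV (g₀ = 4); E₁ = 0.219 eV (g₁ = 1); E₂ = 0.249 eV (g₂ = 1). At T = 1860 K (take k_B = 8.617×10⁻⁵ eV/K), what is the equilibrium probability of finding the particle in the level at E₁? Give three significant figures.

k_BT = 8.617×10⁻⁵ × 1860 K = 0.16028 eV.
Eᵢ/kT = 0.18967, 1.3664, 1.5535.
Z = Σ gᵢe^(−Eᵢ/kT) = 4·e^(−0.18967) + 1·e^(−1.3664) + 1·e^(−1.5535) = 3.3089 + 0.25502 + 0.21151 = 3.7754.
P₁ = g₁ e^(−E₁/kT) / Z = 0.25502/3.7754 = 0.0675.

0.0675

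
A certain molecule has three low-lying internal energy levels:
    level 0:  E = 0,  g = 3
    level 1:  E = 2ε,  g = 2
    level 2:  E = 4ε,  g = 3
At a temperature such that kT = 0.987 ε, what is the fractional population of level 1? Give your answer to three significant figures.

0.0795

Eᵢ/kT = 0, 2.0263, 4.0527.
Z = Σ gᵢe^(−Eᵢ/kT) = 3·e^(−0) + 2·e^(−2.0263) + 3·e^(−4.0527) = 3.0000 + 0.26364 + 0.052126 = 3.3158.
P₁ = g₁ e^(−E₁/kT) / Z = 0.26364/3.3158 = 0.0795.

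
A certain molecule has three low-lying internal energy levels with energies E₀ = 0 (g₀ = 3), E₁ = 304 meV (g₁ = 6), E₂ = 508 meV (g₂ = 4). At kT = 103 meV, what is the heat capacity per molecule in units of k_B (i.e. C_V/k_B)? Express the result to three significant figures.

Eᵢ/kT = 0, 2.9515, 4.9320.
Z = Σ gᵢe^(−Eᵢ/kT) = 3·e^(−0) + 6·e^(−2.9515) + 4·e^(−4.9320) = 3.0000 + 0.31357 + 0.028848 = 3.3424.
⟨E⟩ = 32.905 meV, ⟨E²⟩ = 10897 meV².
C_V/k_B = (⟨E²⟩ − ⟨E⟩²)/(kT)² = (10897 − 1082.7)/10609 = 0.925.

0.925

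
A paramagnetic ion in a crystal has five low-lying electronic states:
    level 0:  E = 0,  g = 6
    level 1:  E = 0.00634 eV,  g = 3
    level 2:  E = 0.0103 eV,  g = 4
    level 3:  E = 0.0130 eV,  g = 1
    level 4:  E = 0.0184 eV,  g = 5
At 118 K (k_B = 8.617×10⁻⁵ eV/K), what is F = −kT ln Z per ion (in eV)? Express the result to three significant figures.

-0.0236 eV

k_BT = 8.617×10⁻⁵ × 118 K = 0.010168 eV.
Eᵢ/kT = 0, 0.62352, 1.0130, 1.2785, 1.8096.
Z = Σ gᵢe^(−Eᵢ/kT) = 6·e^(−0) + 3·e^(−0.62352) + 4·e^(−1.0130) + 1·e^(−1.2785) + 5·e^(−1.8096) = 6.0000 + 1.6082 + 1.4525 + 0.27845 + 0.81860 = 10.158.
F = −kT ln Z = −0.010168 × ln(10.158) = −0.010168 × 2.3183 = -0.0236 eV.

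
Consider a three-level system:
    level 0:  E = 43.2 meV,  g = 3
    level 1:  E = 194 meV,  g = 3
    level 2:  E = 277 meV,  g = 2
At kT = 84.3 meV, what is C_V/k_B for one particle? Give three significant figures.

0.590

Eᵢ/kT = 0.51246, 2.3013, 3.2859.
Z = Σ gᵢe^(−Eᵢ/kT) = 3·e^(−0.51246) + 3·e^(−2.3013) + 2·e^(−3.2859) = 1.7971 + 0.30039 + 0.074814 = 2.1723.
⟨E⟩ = 72.105 meV, ⟨E²⟩ = 9390.8 meV².
C_V/k_B = (⟨E²⟩ − ⟨E⟩²)/(kT)² = (9390.8 − 5199.1)/7106.5 = 0.590.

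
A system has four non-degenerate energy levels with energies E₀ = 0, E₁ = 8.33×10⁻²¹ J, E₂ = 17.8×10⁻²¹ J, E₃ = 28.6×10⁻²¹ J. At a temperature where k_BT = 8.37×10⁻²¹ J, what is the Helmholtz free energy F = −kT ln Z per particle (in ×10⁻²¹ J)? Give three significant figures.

Eᵢ/kT = 0, 0.99522, 2.1266, 3.4170.
Z = Σ e^(−Eᵢ/kT) = e^(−0) + e^(−0.99522) + e^(−2.1266) + e^(−3.4170) = 1.0000 + 0.36964 + 0.11924 + 0.032811 = 1.5217.
F = −kT ln Z = −8.37 × ln(1.5217) = −8.37 × 0.41983 = -3.51 ×10⁻²¹ J.

-3.51 ×10⁻²¹ J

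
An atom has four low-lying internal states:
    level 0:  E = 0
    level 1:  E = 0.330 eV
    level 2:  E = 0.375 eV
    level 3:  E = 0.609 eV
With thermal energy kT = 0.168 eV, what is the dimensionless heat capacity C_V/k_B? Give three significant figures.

0.889

Eᵢ/kT = 0, 1.9643, 2.2321, 3.6250.
Z = Σ e^(−Eᵢ/kT) = e^(−0) + e^(−1.9643) + e^(−2.2321) + e^(−3.6250) = 1.0000 + 0.14025 + 0.10730 + 0.026649 = 1.2742.
⟨E⟩ = 0.080638 eV, ⟨E²⟩ = 0.031585 eV².
C_V/k_B = (⟨E²⟩ − ⟨E⟩²)/(kT)² = (0.031585 − 0.0065025)/0.028224 = 0.889.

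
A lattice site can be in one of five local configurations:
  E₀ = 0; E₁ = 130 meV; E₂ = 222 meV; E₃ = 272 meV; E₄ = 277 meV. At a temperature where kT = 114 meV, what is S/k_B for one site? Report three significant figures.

Eᵢ/kT = 0, 1.1404, 1.9474, 2.3860, 2.4298.
Z = Σ e^(−Eᵢ/kT) = e^(−0) + e^(−1.1404) + e^(−1.9474) + e^(−2.3860) + e^(−2.4298) = 1.0000 + 0.31969 + 0.14264 + 0.091997 + 0.088054 = 1.6424.
⟨E⟩ = Σ EᵢPᵢ = 74.671 meV.
S/k_B = ln Z + ⟨E⟩/kT = ln(1.6424) + 74.671/114 = 0.49616 + 0.65501 = 1.15.

1.15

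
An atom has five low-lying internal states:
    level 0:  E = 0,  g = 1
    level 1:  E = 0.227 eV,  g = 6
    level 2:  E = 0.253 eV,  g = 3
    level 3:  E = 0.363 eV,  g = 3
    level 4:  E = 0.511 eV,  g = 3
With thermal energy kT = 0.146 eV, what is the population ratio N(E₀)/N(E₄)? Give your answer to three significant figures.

n₀/n₄ = (g₀/g₄) exp[−(E₀−E₄)/kT] = (1/3) × exp(−(-0.511 eV)/(0.146 eV)) = (1/3) × exp(3.5000) = 11.0.

11.0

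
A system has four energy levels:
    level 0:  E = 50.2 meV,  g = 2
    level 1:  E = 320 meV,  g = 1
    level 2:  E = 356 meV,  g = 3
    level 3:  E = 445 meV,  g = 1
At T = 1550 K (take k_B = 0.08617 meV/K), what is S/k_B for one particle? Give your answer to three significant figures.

1.36

k_BT = 0.08617 × 1550 K = 133.56 meV.
Eᵢ/kT = 0.37586, 2.3959, 2.6655, 3.3318.
Z = Σ gᵢe^(−Eᵢ/kT) = 2·e^(−0.37586) + 1·e^(−2.3959) + 3·e^(−2.6655) + 1·e^(−3.3318) = 1.3734 + 0.091091 + 0.20869 + 0.035729 = 1.7089.
⟨E⟩ = Σ EᵢPᵢ = 110.18 meV.
S/k_B = ln Z + ⟨E⟩/kT = ln(1.7089) + 110.18/133.56 = 0.53585 + 0.82495 = 1.36.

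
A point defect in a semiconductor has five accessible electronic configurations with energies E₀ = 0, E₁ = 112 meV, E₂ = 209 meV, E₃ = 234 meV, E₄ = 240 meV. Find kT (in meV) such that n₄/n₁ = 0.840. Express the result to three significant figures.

734 meV

n₄/n₁ = exp[−(E₄−E₁)/kT] = 0.840.
⇒ (E₄−E₁)/kT = ln(1/0.840) = ln(1.1905) = 0.17437.
kT = 128 meV / 0.17437 = 734 meV.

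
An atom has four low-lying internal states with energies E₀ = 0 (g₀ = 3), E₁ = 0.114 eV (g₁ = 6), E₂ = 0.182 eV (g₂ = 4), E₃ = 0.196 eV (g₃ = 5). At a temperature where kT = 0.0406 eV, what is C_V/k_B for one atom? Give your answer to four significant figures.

1.194

Eᵢ/kT = 0, 2.80788, 4.48276, 4.82759.
Z = Σ gᵢe^(−Eᵢ/kT) = 3·e^(−0) + 6·e^(−2.80788) + 4·e^(−4.48276) + 5·e^(−4.82759) = 3.00000 + 0.361997 + 0.0452087 + 0.0400290 = 3.44723.
⟨E⟩ = 0.0166340 eV, ⟨E²⟩ = 0.00224521 eV².
C_V/k_B = (⟨E²⟩ − ⟨E⟩²)/(kT)² = (0.00224521 − 0.000276690)/0.00164836 = 1.194.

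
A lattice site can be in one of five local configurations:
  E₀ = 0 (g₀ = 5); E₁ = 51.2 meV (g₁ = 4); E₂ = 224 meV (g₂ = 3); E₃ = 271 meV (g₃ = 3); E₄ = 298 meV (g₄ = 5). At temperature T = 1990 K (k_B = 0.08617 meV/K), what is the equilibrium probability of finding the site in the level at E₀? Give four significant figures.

0.4865

k_BT = 0.08617 × 1990 K = 171.478 meV.
Eᵢ/kT = 0, 0.298581, 1.30629, 1.58038, 1.73783.
Z = Σ gᵢe^(−Eᵢ/kT) = 5·e^(−0) + 4·e^(−0.298581) + 3·e^(−1.30629) + 3·e^(−1.58038) + 5·e^(−1.73783) = 5.00000 + 2.96748 + 0.812469 + 0.617691 + 0.879508 = 10.2771.
P₀ = g₀ e^(−E₀/kT) / Z = 5.00000/10.2771 = 0.4865.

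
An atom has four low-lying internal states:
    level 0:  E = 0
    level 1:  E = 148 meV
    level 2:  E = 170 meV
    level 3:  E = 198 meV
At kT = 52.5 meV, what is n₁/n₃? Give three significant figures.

n₁/n₃ = exp[−(E₁−E₃)/kT] = exp(−(-50 meV)/(52.5 meV)) = exp(0.95238) = 2.59.

2.59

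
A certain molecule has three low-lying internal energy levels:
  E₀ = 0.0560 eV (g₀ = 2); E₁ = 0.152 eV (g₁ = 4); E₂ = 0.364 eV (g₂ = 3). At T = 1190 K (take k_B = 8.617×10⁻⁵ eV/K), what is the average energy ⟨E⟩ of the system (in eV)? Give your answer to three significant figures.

0.109 eV

k_BT = 8.617×10⁻⁵ × 1190 K = 0.10254 eV.
Eᵢ/kT = 0.54613, 1.4823, 3.5498.
Z = Σ gᵢe^(−Eᵢ/kT) = 2·e^(−0.54613) + 4·e^(−1.4823) + 3·e^(−3.5498) = 1.1584 + 0.90846 + 0.086191 = 2.1531.
⟨E⟩ = Σ Eᵢ gᵢe^(−Eᵢ/kT) / Z = (0.0560·1.1584 + 0.152·0.90846 + 0.364·0.086191) / 2.1531 = 0.109 eV.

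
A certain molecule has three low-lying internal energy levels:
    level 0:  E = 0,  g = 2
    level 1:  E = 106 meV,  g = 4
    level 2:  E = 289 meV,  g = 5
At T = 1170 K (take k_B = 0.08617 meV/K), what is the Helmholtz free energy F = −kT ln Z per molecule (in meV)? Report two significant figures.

-130 meV

k_BT = 0.08617 × 1170 K = 100.8 meV.
Eᵢ/kT = 0, 1.052, 2.867.
Z = Σ gᵢe^(−Eᵢ/kT) = 2·e^(−0) + 4·e^(−1.052) + 5·e^(−2.867) = 2.000 + 1.397 + 0.2843 = 3.681.
F = −kT ln Z = −100.8 × ln(3.681) = −100.8 × 1.303 = -130 meV.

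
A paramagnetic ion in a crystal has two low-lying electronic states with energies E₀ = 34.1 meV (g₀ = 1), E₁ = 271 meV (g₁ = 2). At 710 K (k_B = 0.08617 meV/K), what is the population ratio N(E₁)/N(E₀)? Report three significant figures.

0.0416

k_BT = 0.08617 × 710 K = 61.181 meV.
n₁/n₀ = (g₁/g₀) exp[−(E₁−E₀)/kT] = (2/1) × exp(−(236.9 meV)/(61.181 meV)) = (2/1) × exp(-3.8721) = 0.0416.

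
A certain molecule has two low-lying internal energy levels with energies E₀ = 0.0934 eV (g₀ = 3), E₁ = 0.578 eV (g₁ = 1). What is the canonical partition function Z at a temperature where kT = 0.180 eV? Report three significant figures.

Eᵢ/kT = 0.51889, 3.2111.
Z = Σ gᵢe^(−Eᵢ/kT) = 3·e^(−0.51889) + 1·e^(−3.2111) = 1.7855 + 0.040312 = 1.8258.

Z = 1.83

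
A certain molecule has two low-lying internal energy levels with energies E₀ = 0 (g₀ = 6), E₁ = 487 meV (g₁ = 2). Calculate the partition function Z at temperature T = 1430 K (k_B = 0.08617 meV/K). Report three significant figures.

Z = 6.04

k_BT = 0.08617 × 1430 K = 123.22 meV.
Eᵢ/kT = 0, 3.9523.
Z = Σ gᵢe^(−Eᵢ/kT) = 6·e^(−0) + 2·e^(−3.9523) = 6.0000 + 0.038421 = 6.0384.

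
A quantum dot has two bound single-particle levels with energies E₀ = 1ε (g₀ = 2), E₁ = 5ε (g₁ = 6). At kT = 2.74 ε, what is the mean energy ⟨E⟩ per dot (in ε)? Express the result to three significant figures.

Eᵢ/kT = 0.36496, 1.8248.
Z = Σ gᵢe^(−Eᵢ/kT) = 2·e^(−0.36496) + 6·e^(−1.8248) = 1.3884 + 0.96750 = 2.3559.
⟨E⟩ = Σ Eᵢ gᵢe^(−Eᵢ/kT) / Z = (1·1.3884 + 5·0.96750) / 2.3559 = 2.64 ε.

2.64 ε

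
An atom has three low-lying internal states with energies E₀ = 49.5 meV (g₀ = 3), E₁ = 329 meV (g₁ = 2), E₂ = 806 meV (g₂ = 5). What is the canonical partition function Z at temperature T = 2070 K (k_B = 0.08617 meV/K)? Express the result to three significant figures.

k_BT = 0.08617 × 2070 K = 178.37 meV.
Eᵢ/kT = 0.27751, 1.8445, 4.5187.
Z = Σ gᵢe^(−Eᵢ/kT) = 3·e^(−0.27751) + 2·e^(−1.8445) + 5·e^(−4.5187) = 2.2730 + 0.31621 + 0.054516 = 2.6437.

Z = 2.64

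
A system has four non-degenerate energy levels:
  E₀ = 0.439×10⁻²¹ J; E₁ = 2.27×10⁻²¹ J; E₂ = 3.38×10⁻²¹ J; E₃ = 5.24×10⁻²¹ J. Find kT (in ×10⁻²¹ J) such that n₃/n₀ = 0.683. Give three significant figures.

12.6 ×10⁻²¹ J

n₃/n₀ = exp[−(E₃−E₀)/kT] = 0.683.
⇒ (E₃−E₀)/kT = ln(1/0.683) = ln(1.4641) = 0.38124.
kT = 4.801 ×10⁻²¹ J / 0.38124 = 12.6 ×10⁻²¹ J.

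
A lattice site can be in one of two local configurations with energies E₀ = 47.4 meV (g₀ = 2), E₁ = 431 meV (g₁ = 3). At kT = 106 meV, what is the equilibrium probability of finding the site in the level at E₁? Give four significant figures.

Eᵢ/kT = 0.447170, 4.06604.
Z = Σ gᵢe^(−Eᵢ/kT) = 2·e^(−0.447170) + 3·e^(−4.06604) = 1.27887 + 0.0514354 = 1.33031.
P₁ = g₁ e^(−E₁/kT) / Z = 0.0514354/1.33031 = 0.03866.

0.03866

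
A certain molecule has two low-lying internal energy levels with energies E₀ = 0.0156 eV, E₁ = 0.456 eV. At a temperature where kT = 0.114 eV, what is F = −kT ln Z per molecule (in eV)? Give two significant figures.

Eᵢ/kT = 0.1368, 4.000.
Z = Σ e^(−Eᵢ/kT) = e^(−0.1368) + e^(−4.000) = 0.8721 + 0.01832 = 0.8904.
F = −kT ln Z = −0.114 × ln(0.8904) = −0.114 × -0.1161 = 0.013 eV.

0.013 eV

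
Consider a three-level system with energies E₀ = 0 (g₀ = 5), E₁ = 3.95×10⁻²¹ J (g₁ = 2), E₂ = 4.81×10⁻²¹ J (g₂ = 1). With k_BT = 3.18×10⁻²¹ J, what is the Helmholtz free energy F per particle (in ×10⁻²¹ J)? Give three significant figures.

Eᵢ/kT = 0, 1.2421, 1.5126.
Z = Σ gᵢe^(−Eᵢ/kT) = 5·e^(−0) + 2·e^(−1.2421) + 1·e^(−1.5126) = 5.0000 + 0.57755 + 0.22034 = 5.7979.
F = −kT ln Z = −3.18 × ln(5.7979) = −3.18 × 1.7575 = -5.59 ×10⁻²¹ J.

-5.59 ×10⁻²¹ J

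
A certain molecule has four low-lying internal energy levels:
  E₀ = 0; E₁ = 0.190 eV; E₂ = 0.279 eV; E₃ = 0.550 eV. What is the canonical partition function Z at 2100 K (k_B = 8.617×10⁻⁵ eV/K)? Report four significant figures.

Z = 1.612

k_BT = 8.617×10⁻⁵ × 2100 K = 0.180957 eV.
Eᵢ/kT = 0, 1.04997, 1.54180, 3.03940.
Z = Σ e^(−Eᵢ/kT) = e^(−0) + e^(−1.04997) + e^(−1.54180) + e^(−3.03940) = 1.00000 + 0.349948 + 0.213996 + 0.0478636 = 1.61181.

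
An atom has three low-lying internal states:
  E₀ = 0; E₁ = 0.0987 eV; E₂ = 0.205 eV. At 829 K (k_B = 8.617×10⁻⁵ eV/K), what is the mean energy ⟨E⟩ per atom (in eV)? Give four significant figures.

0.02784 eV

k_BT = 8.617×10⁻⁵ × 829 K = 0.0714349 eV.
Eᵢ/kT = 0, 1.38168, 2.86975.
Z = Σ e^(−Eᵢ/kT) = e^(−0) + e^(−1.38168) + e^(−2.86975) = 1.00000 + 0.251156 + 0.0567131 = 1.30787.
⟨E⟩ = Σ Eᵢ e^(−Eᵢ/kT) / Z = (0·1.00000 + 0.0987·0.251156 + 0.205·0.0567131) / 1.30787 = 0.02784 eV.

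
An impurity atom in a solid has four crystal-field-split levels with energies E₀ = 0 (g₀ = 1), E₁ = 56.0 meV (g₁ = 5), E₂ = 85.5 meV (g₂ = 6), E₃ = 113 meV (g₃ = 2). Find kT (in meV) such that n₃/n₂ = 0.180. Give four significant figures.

44.63 meV

n₃/n₂ = (g₃/g₂) exp[−(E₃−E₂)/kT] = 0.180.
⇒ (E₃−E₂)/kT = ln((2/6)/0.180) = ln(1.85185) = 0.616185.
kT = 27.5 meV / 0.616185 = 44.63 meV.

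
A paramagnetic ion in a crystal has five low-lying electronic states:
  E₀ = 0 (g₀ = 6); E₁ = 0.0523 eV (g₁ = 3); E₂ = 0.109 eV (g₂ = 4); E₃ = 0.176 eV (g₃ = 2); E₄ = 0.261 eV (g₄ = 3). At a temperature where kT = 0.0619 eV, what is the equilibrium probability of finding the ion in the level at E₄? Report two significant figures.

0.0054

Eᵢ/kT = 0, 0.8449, 1.761, 2.843, 4.216.
Z = Σ gᵢe^(−Eᵢ/kT) = 6·e^(−0) + 3·e^(−0.8449) + 4·e^(−1.761) + 2·e^(−2.843) + 3·e^(−4.216) = 6.000 + 1.289 + 0.6875 + 0.1165 + 0.04427 = 8.137.
P₄ = g₄ e^(−E₄/kT) / Z = 0.04427/8.137 = 0.0054.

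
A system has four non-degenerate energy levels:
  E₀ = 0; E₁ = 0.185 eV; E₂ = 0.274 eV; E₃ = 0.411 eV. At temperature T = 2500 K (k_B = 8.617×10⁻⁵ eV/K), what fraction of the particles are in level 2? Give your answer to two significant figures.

0.15

k_BT = 8.617×10⁻⁵ × 2500 K = 0.2154 eV.
Eᵢ/kT = 0, 0.8589, 1.272, 1.908.
Z = Σ e^(−Eᵢ/kT) = e^(−0) + e^(−0.8589) + e^(−1.272) + e^(−1.908) = 1.000 + 0.4236 + 0.2803 + 0.1484 = 1.852.
P₂ = e^(−E₂/kT) / Z = 0.2803/1.852 = 0.15.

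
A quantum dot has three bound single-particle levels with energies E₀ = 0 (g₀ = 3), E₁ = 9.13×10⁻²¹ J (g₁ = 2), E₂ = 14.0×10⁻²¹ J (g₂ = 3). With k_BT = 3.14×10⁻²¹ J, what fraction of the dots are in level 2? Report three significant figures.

Eᵢ/kT = 0, 2.9076, 4.4586.
Z = Σ gᵢe^(−Eᵢ/kT) = 3·e^(−0) + 2·e^(−2.9076) + 3·e^(−4.4586) = 3.0000 + 0.10921 + 0.034736 = 3.1439.
P₂ = g₂ e^(−E₂/kT) / Z = 0.034736/3.1439 = 0.0110.

0.0110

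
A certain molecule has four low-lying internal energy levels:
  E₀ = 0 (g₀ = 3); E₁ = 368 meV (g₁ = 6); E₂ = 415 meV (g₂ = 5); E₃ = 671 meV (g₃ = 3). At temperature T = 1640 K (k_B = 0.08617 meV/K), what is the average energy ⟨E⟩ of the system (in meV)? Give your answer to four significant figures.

77.87 meV

k_BT = 0.08617 × 1640 K = 141.319 meV.
Eᵢ/kT = 0, 2.60404, 2.93662, 4.74812.
Z = Σ gᵢe^(−Eᵢ/kT) = 3·e^(−0) + 6·e^(−2.60404) + 5·e^(−2.93662) + 3·e^(−4.74812) = 3.00000 + 0.443845 + 0.265224 + 0.0260039 = 3.73507.
⟨E⟩ = Σ Eᵢ gᵢe^(−Eᵢ/kT) / Z = (0·3.00000 + 368·0.443845 + 415·0.265224 + 671·0.0260039) / 3.73507 = 77.87 meV.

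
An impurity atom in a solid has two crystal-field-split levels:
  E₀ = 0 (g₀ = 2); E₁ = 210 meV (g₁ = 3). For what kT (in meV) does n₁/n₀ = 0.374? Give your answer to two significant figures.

150 meV

n₁/n₀ = (g₁/g₀) exp[−(E₁−E₀)/kT] = 0.374.
⇒ (E₁−E₀)/kT = ln((3/2)/0.374) = ln(4.011) = 1.389.
kT = 210 meV / 1.389 = 150 meV.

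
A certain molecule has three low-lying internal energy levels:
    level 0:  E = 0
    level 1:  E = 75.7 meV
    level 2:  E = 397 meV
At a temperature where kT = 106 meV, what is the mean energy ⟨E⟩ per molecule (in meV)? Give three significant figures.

Eᵢ/kT = 0, 0.71415, 3.7453.
Z = Σ e^(−Eᵢ/kT) = e^(−0) + e^(−0.71415) + e^(−3.7453) = 1.0000 + 0.48961 + 0.023629 = 1.5132.
⟨E⟩ = Σ Eᵢ e^(−Eᵢ/kT) / Z = (0·1.0000 + 75.7·0.48961 + 397·0.023629) / 1.5132 = 30.7 meV.

30.7 meV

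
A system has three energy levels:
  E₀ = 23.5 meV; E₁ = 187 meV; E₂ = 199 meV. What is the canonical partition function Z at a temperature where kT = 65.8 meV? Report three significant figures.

Z = 0.807

Eᵢ/kT = 0.35714, 2.8419, 3.0243.
Z = Σ e^(−Eᵢ/kT) = e^(−0.35714) + e^(−2.8419) + e^(−3.0243) = 0.69967 + 0.058315 + 0.048592 = 0.80658.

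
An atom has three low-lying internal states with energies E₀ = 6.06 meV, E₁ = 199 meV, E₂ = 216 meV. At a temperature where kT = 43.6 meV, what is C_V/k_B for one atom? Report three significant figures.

0.406

Eᵢ/kT = 0.13899, 4.5642, 4.9541.
Z = Σ e^(−Eᵢ/kT) = e^(−0.13899) + e^(−4.5642) + e^(−4.9541) = 0.87024 + 0.010418 + 0.0070544 = 0.88771.
⟨E⟩ = 9.9927 meV, ⟨E²⟩ = 871.51 meV².
C_V/k_B = (⟨E²⟩ − ⟨E⟩²)/(kT)² = (871.51 − 99.854)/1901.0 = 0.406.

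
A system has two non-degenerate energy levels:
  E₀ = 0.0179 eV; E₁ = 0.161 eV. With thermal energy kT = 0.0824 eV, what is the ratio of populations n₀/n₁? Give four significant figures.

5.678

n₀/n₁ = exp[−(E₀−E₁)/kT] = exp(−(-0.1431 eV)/(0.0824 eV)) = exp(1.73665) = 5.678.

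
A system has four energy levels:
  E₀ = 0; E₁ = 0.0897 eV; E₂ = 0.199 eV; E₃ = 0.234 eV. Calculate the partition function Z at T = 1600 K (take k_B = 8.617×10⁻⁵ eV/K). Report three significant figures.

Z = 1.94

k_BT = 8.617×10⁻⁵ × 1600 K = 0.13787 eV.
Eᵢ/kT = 0, 0.65061, 1.4434, 1.6973.
Z = Σ e^(−Eᵢ/kT) = e^(−0) + e^(−0.65061) + e^(−1.4434) + e^(−1.6973) = 1.0000 + 0.52173 + 0.23612 + 0.18318 = 1.9410.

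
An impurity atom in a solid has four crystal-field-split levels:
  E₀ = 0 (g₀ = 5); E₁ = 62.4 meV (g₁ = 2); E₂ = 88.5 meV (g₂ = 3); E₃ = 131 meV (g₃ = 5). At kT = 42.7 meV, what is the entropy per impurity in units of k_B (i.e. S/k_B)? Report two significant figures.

Eᵢ/kT = 0, 1.461, 2.073, 3.068.
Z = Σ gᵢe^(−Eᵢ/kT) = 5·e^(−0) + 2·e^(−1.461) + 3·e^(−2.073) + 5·e^(−3.068) = 5.000 + 0.4640 + 0.3774 + 0.2326 = 6.074.
⟨E⟩ = Σ EᵢPᵢ = 15.28 meV.
S/k_B = ln Z + ⟨E⟩/kT = ln(6.074) + 15.28/42.7 = 1.804 + 0.3578 = 2.2.

2.2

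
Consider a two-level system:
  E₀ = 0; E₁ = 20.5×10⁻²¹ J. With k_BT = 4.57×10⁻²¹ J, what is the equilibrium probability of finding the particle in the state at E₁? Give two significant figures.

0.011

Eᵢ/kT = 0, 4.486.
Z = Σ e^(−Eᵢ/kT) = e^(−0) + e^(−4.486) = 1.000 + 0.01127 = 1.011.
P₁ = e^(−E₁/kT) / Z = 0.01127/1.011 = 0.011.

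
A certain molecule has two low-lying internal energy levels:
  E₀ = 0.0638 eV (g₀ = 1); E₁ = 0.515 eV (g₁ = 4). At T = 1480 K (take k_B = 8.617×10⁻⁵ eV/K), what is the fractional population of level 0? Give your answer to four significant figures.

k_BT = 8.617×10⁻⁵ × 1480 K = 0.127532 eV.
Eᵢ/kT = 0.500267, 4.03820.
Z = Σ gᵢe^(−Eᵢ/kT) = 1·e^(−0.500267) + 4·e^(−4.03820) = 0.606369 + 0.0705167 = 0.676886.
P₀ = g₀ e^(−E₀/kT) / Z = 0.606369/0.676886 = 0.8958.

0.8958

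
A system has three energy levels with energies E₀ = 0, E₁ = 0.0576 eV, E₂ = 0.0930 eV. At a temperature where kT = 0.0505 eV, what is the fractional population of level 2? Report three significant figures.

0.107

Eᵢ/kT = 0, 1.1406, 1.8416.
Z = Σ e^(−Eᵢ/kT) = e^(−0) + e^(−1.1406) + e^(−1.8416) = 1.0000 + 0.31963 + 0.15856 = 1.4782.
P₂ = e^(−E₂/kT) / Z = 0.15856/1.4782 = 0.107.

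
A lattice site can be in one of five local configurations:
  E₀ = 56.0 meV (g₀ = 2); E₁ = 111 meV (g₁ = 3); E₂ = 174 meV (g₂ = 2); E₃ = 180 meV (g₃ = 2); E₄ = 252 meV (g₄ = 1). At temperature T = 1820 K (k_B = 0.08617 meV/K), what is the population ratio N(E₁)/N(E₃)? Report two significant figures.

2.3

k_BT = 0.08617 × 1820 K = 156.8 meV.
n₁/n₃ = (g₁/g₃) exp[−(E₁−E₃)/kT] = (3/2) × exp(−(-69 meV)/(156.8 meV)) = (3/2) × exp(0.4401) = 2.3.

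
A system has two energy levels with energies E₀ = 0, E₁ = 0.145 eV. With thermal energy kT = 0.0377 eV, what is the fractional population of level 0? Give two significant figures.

0.98

Eᵢ/kT = 0, 3.846.
Z = Σ e^(−Eᵢ/kT) = e^(−0) + e^(−3.846) = 1.000 + 0.02137 = 1.021.
P₀ = e^(−E₀/kT) / Z = 1.000/1.021 = 0.98.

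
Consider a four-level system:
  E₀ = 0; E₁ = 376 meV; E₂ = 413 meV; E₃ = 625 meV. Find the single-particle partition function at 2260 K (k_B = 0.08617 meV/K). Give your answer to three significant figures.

k_BT = 0.08617 × 2260 K = 194.74 meV.
Eᵢ/kT = 0, 1.9308, 2.1208, 3.2094.
Z = Σ e^(−Eᵢ/kT) = e^(−0) + e^(−1.9308) + e^(−2.1208) + e^(−3.2094) = 1.0000 + 0.14503 + 0.11994 + 0.040381 = 1.3054.

Z = 1.31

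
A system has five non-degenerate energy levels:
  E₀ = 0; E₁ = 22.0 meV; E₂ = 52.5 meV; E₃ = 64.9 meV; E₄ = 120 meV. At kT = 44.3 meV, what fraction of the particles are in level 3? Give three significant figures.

0.104

Eᵢ/kT = 0, 0.49661, 1.1851, 1.4650, 2.7088.
Z = Σ e^(−Eᵢ/kT) = e^(−0) + e^(−0.49661) + e^(−1.1851) + e^(−1.4650) + e^(−2.7088) = 1.0000 + 0.60859 + 0.30572 + 0.23108 + 0.066617 = 2.2120.
P₃ = e^(−E₃/kT) / Z = 0.23108/2.2120 = 0.104.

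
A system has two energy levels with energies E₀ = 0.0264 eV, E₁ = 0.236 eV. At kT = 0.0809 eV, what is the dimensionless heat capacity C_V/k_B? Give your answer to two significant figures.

Eᵢ/kT = 0.3263, 2.917.
Z = Σ e^(−Eᵢ/kT) = e^(−0.3263) + e^(−2.917) = 0.7216 + 0.05410 = 0.7757.
⟨E⟩ = 0.04102 eV, ⟨E²⟩ = 0.004533 eV².
C_V/k_B = (⟨E²⟩ − ⟨E⟩²)/(kT)² = (0.004533 − 0.001683)/0.006545 = 0.44.

0.44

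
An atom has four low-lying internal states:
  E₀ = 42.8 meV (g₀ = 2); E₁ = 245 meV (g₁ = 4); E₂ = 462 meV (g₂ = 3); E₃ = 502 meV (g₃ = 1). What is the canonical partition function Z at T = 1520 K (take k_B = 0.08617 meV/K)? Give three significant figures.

k_BT = 0.08617 × 1520 K = 130.98 meV.
Eᵢ/kT = 0.32677, 1.8705, 3.5273, 3.8326.
Z = Σ gᵢe^(−Eᵢ/kT) = 2·e^(−0.32677) + 4·e^(−1.8705) + 3·e^(−3.5273) + 1·e^(−3.8326) = 1.4425 + 0.61619 + 0.088152 + 0.021653 = 2.1685.

Z = 2.17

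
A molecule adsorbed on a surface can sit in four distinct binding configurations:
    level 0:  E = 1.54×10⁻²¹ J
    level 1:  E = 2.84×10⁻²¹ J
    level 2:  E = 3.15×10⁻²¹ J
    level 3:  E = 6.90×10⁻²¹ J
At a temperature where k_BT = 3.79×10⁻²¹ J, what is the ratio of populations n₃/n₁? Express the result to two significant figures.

0.34

n₃/n₁ = exp[−(E₃−E₁)/kT] = exp(−(4.06 ×10⁻²¹ J)/(3.79 ×10⁻²¹ J)) = exp(-1.071) = 0.34.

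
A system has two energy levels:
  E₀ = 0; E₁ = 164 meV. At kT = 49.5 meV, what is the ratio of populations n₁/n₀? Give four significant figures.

n₁/n₀ = exp[−(E₁−E₀)/kT] = exp(−(164 meV)/(49.5 meV)) = exp(-3.31313) = 0.03640.

0.03640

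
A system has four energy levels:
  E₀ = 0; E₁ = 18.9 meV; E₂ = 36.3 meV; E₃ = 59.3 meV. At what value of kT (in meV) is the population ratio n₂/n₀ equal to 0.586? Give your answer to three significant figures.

67.9 meV

n₂/n₀ = exp[−(E₂−E₀)/kT] = 0.586.
⇒ (E₂−E₀)/kT = ln(1/0.586) = ln(1.7065) = 0.53444.
kT = 36.3 meV / 0.53444 = 67.9 meV.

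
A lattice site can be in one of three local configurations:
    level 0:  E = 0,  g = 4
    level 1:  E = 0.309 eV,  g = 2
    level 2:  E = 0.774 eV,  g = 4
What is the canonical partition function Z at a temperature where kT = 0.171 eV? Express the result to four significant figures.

Z = 4.372

Eᵢ/kT = 0, 1.80702, 4.52632.
Z = Σ gᵢe^(−Eᵢ/kT) = 4·e^(−0) + 2·e^(−1.80702) + 4·e^(−4.52632) = 4.00000 + 0.328285 + 0.0432817 = 4.37157.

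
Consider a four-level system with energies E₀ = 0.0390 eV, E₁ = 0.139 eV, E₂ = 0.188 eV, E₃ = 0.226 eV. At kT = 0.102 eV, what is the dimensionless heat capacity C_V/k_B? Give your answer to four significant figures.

Eᵢ/kT = 0.382353, 1.36275, 1.84314, 2.21569.
Z = Σ e^(−Eᵢ/kT) = e^(−0.382353) + e^(−1.36275) + e^(−1.84314) + e^(−2.21569) = 0.682254 + 0.255956 + 0.158320 + 0.109078 = 1.20561.
⟨E⟩ = 0.0967158 eV, ⟨E²⟩ = 0.0142251 eV².
C_V/k_B = (⟨E²⟩ − ⟨E⟩²)/(kT)² = (0.0142251 − 0.00935395)/0.0104040 = 0.4682.

0.4682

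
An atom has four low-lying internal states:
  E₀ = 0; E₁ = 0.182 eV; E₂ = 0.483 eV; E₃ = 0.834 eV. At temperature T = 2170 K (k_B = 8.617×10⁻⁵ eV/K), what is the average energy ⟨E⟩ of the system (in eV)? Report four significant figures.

0.07843 eV

k_BT = 8.617×10⁻⁵ × 2170 K = 0.186989 eV.
Eᵢ/kT = 0, 0.973319, 2.58304, 4.46016.
Z = Σ e^(−Eᵢ/kT) = e^(−0) + e^(−0.973319) + e^(−2.58304) + e^(−4.46016) = 1.00000 + 0.377827 + 0.0755440 + 0.0115605 = 1.46493.
⟨E⟩ = Σ Eᵢ e^(−Eᵢ/kT) / Z = (0·1.00000 + 0.182·0.377827 + 0.483·0.0755440 + 0.834·0.0115605) / 1.46493 = 0.07843 eV.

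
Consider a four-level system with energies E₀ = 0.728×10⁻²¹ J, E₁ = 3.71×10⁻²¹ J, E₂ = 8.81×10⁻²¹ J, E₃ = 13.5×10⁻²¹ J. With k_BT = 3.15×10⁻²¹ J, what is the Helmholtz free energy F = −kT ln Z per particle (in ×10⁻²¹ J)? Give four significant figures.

-0.5117 ×10⁻²¹ J

Eᵢ/kT = 0.231111, 1.17778, 2.79683, 4.28571.
Z = Σ e^(−Eᵢ/kT) = e^(−0.231111) + e^(−1.17778) + e^(−2.79683) + e^(−4.28571) = 0.793651 + 0.307962 + 0.0610031 + 0.0137638 = 1.17638.
F = −kT ln Z = −3.15 × ln(1.17638) = −3.15 × 0.162442 = -0.5117 ×10⁻²¹ J.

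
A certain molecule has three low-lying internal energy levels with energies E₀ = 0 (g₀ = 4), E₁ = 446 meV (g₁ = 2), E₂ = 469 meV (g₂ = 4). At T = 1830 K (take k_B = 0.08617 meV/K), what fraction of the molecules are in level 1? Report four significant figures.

k_BT = 0.08617 × 1830 K = 157.691 meV.
Eᵢ/kT = 0, 2.82832, 2.97417.
Z = Σ gᵢe^(−Eᵢ/kT) = 4·e^(−0) + 2·e^(−2.82832) + 4·e^(−2.97417) = 4.00000 + 0.118224 + 0.204359 = 4.32258.
P₁ = g₁ e^(−E₁/kT) / Z = 0.118224/4.32258 = 0.02735.

0.02735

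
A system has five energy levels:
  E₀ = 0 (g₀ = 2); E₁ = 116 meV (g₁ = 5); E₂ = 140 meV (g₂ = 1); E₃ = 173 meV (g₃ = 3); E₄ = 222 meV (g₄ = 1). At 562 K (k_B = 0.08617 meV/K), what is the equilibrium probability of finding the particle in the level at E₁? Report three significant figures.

0.175

k_BT = 0.08617 × 562 K = 48.428 meV.
Eᵢ/kT = 0, 2.3953, 2.8909, 3.5723, 4.5841.
Z = Σ gᵢe^(−Eᵢ/kT) = 2·e^(−0) + 5·e^(−2.3953) + 1·e^(−2.8909) + 3·e^(−3.5723) + 1·e^(−4.5841) = 2.0000 + 0.45573 + 0.055526 + 0.084274 + 0.010213 = 2.6057.
P₁ = g₁ e^(−E₁/kT) / Z = 0.45573/2.6057 = 0.175.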